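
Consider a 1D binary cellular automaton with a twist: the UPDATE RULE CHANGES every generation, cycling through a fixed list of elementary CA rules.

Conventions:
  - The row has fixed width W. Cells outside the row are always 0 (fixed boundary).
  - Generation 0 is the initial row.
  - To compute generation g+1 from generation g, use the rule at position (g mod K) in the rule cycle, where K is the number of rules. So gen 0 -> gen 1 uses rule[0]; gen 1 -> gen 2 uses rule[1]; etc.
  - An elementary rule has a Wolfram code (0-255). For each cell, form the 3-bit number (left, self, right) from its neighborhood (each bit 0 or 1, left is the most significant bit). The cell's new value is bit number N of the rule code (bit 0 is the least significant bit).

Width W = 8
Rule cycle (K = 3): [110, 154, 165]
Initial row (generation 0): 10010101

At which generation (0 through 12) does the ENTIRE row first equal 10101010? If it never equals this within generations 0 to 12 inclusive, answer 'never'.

Answer: 6

Derivation:
Gen 0: 10010101
Gen 1 (rule 110): 10111111
Gen 2 (rule 154): 00111110
Gen 3 (rule 165): 10011100
Gen 4 (rule 110): 10110100
Gen 5 (rule 154): 00100010
Gen 6 (rule 165): 10101010
Gen 7 (rule 110): 11111110
Gen 8 (rule 154): 11111101
Gen 9 (rule 165): 01111011
Gen 10 (rule 110): 11001111
Gen 11 (rule 154): 10111110
Gen 12 (rule 165): 11011100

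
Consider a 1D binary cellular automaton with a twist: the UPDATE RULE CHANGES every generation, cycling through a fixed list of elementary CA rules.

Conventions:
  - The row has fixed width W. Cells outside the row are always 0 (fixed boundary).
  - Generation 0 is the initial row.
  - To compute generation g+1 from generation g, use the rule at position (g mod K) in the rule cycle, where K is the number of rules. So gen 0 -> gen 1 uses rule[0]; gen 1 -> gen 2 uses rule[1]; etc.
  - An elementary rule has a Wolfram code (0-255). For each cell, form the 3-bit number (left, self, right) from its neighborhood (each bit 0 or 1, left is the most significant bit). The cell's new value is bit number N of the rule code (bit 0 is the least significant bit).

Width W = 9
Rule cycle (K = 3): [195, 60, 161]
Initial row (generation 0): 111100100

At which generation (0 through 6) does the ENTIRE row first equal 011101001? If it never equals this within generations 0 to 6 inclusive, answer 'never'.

Answer: 1

Derivation:
Gen 0: 111100100
Gen 1 (rule 195): 011101001
Gen 2 (rule 60): 010011101
Gen 3 (rule 161): 000001010
Gen 4 (rule 195): 111110000
Gen 5 (rule 60): 100001000
Gen 6 (rule 161): 001100011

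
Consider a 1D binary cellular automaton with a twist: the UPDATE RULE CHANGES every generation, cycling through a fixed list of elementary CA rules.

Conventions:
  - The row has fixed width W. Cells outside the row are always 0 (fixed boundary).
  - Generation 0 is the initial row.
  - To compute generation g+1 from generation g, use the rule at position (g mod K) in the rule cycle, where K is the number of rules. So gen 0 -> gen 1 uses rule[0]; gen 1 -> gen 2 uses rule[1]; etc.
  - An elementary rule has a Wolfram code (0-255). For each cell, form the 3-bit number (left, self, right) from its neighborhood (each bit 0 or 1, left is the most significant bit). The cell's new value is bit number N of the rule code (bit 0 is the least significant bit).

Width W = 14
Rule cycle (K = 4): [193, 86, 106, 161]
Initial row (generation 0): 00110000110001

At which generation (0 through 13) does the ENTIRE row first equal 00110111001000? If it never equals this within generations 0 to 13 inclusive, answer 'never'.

Gen 0: 00110000110001
Gen 1 (rule 193): 10010110010100
Gen 2 (rule 86): 11110011110110
Gen 3 (rule 106): 10010110011110
Gen 4 (rule 161): 00001000001100
Gen 5 (rule 193): 11100011100101
Gen 6 (rule 86): 00110100111101
Gen 7 (rule 106): 01111001100110
Gen 8 (rule 161): 00110000000000
Gen 9 (rule 193): 10010111111111
Gen 10 (rule 86): 11110000000001
Gen 11 (rule 106): 10010000000010
Gen 12 (rule 161): 00000111111000
Gen 13 (rule 193): 11110011111011

Answer: never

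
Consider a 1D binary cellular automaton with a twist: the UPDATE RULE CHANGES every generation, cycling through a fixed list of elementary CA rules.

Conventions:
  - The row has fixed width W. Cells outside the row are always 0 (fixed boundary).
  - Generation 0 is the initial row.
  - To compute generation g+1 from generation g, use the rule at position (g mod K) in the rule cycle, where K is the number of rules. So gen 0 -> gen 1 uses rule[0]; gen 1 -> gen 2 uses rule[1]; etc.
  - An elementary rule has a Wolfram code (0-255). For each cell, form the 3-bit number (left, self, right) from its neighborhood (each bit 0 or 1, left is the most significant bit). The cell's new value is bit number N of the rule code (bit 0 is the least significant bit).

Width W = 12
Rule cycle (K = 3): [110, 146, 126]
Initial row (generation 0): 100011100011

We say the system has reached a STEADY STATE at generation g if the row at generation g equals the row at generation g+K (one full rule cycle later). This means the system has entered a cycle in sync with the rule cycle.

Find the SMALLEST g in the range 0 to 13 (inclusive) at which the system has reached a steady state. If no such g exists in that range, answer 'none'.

Answer: 3

Derivation:
Gen 0: 100011100011
Gen 1 (rule 110): 100110100111
Gen 2 (rule 146): 011000011010
Gen 3 (rule 126): 111100111111
Gen 4 (rule 110): 100101100001
Gen 5 (rule 146): 011000010010
Gen 6 (rule 126): 111100111111
Gen 7 (rule 110): 100101100001
Gen 8 (rule 146): 011000010010
Gen 9 (rule 126): 111100111111
Gen 10 (rule 110): 100101100001
Gen 11 (rule 146): 011000010010
Gen 12 (rule 126): 111100111111
Gen 13 (rule 110): 100101100001
Gen 14 (rule 146): 011000010010
Gen 15 (rule 126): 111100111111
Gen 16 (rule 110): 100101100001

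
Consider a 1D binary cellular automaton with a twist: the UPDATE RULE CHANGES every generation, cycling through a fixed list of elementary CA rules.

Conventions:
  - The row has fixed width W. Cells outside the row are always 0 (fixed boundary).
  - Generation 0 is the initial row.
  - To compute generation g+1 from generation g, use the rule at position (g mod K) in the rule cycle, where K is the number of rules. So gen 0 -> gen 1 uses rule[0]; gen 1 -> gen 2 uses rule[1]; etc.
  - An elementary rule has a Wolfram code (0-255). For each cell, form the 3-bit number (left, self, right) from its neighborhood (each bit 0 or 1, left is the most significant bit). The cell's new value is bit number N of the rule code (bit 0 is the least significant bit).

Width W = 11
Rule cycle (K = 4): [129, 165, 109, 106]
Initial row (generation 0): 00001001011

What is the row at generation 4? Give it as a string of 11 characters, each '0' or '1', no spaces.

Gen 0: 00001001011
Gen 1 (rule 129): 11100000000
Gen 2 (rule 165): 01001111111
Gen 3 (rule 109): 01001000001
Gen 4 (rule 106): 10010000010

Answer: 10010000010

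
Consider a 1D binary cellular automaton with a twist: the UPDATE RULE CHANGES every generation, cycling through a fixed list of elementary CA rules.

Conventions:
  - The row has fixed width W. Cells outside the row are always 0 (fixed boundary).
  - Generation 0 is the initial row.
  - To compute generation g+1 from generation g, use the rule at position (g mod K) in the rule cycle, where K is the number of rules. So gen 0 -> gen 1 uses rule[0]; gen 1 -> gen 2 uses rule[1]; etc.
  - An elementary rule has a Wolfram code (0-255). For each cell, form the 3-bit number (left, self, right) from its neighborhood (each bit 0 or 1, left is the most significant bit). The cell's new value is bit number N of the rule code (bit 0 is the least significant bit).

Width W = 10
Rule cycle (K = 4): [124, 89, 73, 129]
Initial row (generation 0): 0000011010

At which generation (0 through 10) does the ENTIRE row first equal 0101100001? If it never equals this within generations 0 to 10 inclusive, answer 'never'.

Answer: never

Derivation:
Gen 0: 0000011010
Gen 1 (rule 124): 0000011111
Gen 2 (rule 89): 1111010001
Gen 3 (rule 73): 1001000100
Gen 4 (rule 129): 0000010001
Gen 5 (rule 124): 0000011001
Gen 6 (rule 89): 1111011100
Gen 7 (rule 73): 1001010101
Gen 8 (rule 129): 0000000000
Gen 9 (rule 124): 0000000000
Gen 10 (rule 89): 1111111111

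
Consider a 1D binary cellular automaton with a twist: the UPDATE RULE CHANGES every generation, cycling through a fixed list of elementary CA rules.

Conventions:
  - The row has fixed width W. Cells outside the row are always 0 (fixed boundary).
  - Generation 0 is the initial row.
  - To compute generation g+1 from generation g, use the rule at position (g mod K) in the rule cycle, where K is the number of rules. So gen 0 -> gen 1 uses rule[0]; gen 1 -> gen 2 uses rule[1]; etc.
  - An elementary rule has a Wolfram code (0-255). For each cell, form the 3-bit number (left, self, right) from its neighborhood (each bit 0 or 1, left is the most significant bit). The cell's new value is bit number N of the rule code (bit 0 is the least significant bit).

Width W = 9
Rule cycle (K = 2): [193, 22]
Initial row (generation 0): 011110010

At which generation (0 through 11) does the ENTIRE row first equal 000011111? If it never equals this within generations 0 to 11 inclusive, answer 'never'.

Gen 0: 011110010
Gen 1 (rule 193): 001110000
Gen 2 (rule 22): 010001000
Gen 3 (rule 193): 000100011
Gen 4 (rule 22): 001110100
Gen 5 (rule 193): 100110001
Gen 6 (rule 22): 111001011
Gen 7 (rule 193): 011000001
Gen 8 (rule 22): 100100011
Gen 9 (rule 193): 000001001
Gen 10 (rule 22): 000011111
Gen 11 (rule 193): 111001111

Answer: 10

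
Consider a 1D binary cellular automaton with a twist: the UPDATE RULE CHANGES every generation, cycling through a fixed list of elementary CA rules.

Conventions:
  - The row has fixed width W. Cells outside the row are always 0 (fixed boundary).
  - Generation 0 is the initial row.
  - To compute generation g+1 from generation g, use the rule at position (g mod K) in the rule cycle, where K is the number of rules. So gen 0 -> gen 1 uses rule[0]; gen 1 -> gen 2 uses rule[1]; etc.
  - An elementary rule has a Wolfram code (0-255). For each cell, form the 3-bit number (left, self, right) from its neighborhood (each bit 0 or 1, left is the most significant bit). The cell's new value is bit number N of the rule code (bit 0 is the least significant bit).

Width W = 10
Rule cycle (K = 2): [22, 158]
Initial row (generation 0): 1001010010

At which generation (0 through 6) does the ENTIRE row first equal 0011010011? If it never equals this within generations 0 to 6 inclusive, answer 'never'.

Gen 0: 1001010010
Gen 1 (rule 22): 1111011111
Gen 2 (rule 158): 1110011110
Gen 3 (rule 22): 0001100001
Gen 4 (rule 158): 0011010011
Gen 5 (rule 22): 0100011100
Gen 6 (rule 158): 1110111010

Answer: 4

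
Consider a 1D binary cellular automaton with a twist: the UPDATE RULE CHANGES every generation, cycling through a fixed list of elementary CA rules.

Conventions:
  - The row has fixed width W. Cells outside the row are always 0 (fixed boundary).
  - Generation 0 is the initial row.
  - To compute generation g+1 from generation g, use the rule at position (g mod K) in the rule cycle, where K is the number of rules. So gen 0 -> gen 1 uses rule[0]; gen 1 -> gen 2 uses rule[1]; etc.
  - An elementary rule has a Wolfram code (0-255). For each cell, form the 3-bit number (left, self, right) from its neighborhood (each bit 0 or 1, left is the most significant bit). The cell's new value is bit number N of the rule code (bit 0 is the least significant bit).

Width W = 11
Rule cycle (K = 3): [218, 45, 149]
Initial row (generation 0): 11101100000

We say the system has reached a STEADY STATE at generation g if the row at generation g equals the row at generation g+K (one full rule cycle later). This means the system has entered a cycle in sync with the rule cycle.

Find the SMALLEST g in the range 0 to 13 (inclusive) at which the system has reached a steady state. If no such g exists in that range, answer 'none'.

Answer: 7

Derivation:
Gen 0: 11101100000
Gen 1 (rule 218): 11101110000
Gen 2 (rule 45): 10011000111
Gen 3 (rule 149): 11000110010
Gen 4 (rule 218): 11101111101
Gen 5 (rule 45): 10011000011
Gen 6 (rule 149): 11000111000
Gen 7 (rule 218): 11101111100
Gen 8 (rule 45): 10011000001
Gen 9 (rule 149): 11000111101
Gen 10 (rule 218): 11101111100
Gen 11 (rule 45): 10011000001
Gen 12 (rule 149): 11000111101
Gen 13 (rule 218): 11101111100
Gen 14 (rule 45): 10011000001
Gen 15 (rule 149): 11000111101
Gen 16 (rule 218): 11101111100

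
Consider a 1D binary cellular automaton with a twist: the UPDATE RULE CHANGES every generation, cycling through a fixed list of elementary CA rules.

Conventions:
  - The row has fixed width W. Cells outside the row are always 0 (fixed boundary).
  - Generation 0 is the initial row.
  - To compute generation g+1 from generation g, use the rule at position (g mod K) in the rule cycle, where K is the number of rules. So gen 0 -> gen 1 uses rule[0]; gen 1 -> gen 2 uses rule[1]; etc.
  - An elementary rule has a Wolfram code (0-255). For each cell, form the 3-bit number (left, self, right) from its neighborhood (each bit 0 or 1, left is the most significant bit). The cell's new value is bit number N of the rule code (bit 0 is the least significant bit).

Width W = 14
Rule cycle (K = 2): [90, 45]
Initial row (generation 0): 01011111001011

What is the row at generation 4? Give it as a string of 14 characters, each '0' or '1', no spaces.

Answer: 01001110100111

Derivation:
Gen 0: 01011111001011
Gen 1 (rule 90): 10010001110011
Gen 2 (rule 45): 10010101000010
Gen 3 (rule 90): 01100000100101
Gen 4 (rule 45): 01001110100111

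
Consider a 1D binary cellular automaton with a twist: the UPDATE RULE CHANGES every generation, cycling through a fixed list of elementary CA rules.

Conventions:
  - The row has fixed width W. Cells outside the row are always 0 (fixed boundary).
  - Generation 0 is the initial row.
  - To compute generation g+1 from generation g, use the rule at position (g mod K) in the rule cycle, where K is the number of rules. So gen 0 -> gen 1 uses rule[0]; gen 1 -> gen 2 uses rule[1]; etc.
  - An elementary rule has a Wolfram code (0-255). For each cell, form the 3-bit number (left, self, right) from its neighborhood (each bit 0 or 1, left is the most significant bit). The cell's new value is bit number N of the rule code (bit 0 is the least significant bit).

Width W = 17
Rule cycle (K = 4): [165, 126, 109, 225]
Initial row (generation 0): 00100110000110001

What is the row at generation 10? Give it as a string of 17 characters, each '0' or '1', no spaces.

Gen 0: 00100110000110001
Gen 1 (rule 165): 10100000110000101
Gen 2 (rule 126): 11110001111001111
Gen 3 (rule 109): 10010101001001001
Gen 4 (rule 225): 00001010000000000
Gen 5 (rule 165): 11101110111111111
Gen 6 (rule 126): 10111011100000001
Gen 7 (rule 109): 11101110101111101
Gen 8 (rule 225): 01110111010111110
Gen 9 (rule 165): 00101010111011100
Gen 10 (rule 126): 01111111101110110

Answer: 01111111101110110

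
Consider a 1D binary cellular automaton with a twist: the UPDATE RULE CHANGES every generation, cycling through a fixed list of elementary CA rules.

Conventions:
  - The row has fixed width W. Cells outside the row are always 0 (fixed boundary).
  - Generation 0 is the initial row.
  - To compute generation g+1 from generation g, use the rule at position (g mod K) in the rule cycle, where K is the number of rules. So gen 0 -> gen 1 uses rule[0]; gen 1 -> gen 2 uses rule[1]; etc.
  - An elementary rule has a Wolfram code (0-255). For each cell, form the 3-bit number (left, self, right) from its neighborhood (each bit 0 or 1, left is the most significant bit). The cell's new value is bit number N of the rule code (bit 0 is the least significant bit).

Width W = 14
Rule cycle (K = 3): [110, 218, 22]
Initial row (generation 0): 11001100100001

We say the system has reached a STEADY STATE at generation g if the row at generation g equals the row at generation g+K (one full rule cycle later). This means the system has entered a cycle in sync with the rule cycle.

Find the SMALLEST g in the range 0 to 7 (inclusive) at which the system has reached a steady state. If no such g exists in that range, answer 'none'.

Answer: 3

Derivation:
Gen 0: 11001100100001
Gen 1 (rule 110): 11011101100011
Gen 2 (rule 218): 11011101110111
Gen 3 (rule 22): 00000000000000
Gen 4 (rule 110): 00000000000000
Gen 5 (rule 218): 00000000000000
Gen 6 (rule 22): 00000000000000
Gen 7 (rule 110): 00000000000000
Gen 8 (rule 218): 00000000000000
Gen 9 (rule 22): 00000000000000
Gen 10 (rule 110): 00000000000000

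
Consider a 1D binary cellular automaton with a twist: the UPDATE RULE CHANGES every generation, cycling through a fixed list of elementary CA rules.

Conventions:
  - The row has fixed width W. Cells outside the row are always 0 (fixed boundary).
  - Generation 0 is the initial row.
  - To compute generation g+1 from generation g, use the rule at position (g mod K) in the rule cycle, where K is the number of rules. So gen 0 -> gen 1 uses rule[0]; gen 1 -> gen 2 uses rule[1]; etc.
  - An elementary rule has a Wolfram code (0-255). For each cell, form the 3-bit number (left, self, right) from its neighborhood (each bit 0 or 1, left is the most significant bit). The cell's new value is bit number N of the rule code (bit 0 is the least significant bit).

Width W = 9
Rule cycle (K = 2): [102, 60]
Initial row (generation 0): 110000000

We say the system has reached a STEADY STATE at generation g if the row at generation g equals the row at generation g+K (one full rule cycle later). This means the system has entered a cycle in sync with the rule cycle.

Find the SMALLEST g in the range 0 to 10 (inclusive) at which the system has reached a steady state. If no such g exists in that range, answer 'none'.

Gen 0: 110000000
Gen 1 (rule 102): 010000000
Gen 2 (rule 60): 011000000
Gen 3 (rule 102): 101000000
Gen 4 (rule 60): 111100000
Gen 5 (rule 102): 000100000
Gen 6 (rule 60): 000110000
Gen 7 (rule 102): 001010000
Gen 8 (rule 60): 001111000
Gen 9 (rule 102): 010001000
Gen 10 (rule 60): 011001100
Gen 11 (rule 102): 101010100
Gen 12 (rule 60): 111111110

Answer: none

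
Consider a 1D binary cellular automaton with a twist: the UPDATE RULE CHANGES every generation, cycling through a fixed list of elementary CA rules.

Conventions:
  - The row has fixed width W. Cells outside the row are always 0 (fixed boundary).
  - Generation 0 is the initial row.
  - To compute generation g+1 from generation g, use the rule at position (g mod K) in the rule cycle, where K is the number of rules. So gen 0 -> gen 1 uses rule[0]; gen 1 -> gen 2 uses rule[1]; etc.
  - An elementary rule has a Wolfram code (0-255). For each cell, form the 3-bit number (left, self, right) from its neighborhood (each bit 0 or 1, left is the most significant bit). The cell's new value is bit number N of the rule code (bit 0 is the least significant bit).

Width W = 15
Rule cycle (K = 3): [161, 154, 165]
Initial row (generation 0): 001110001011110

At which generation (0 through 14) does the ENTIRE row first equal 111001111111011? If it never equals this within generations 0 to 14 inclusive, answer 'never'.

Gen 0: 001110001011110
Gen 1 (rule 161): 100100100101100
Gen 2 (rule 154): 011011011001010
Gen 3 (rule 165): 000100100001110
Gen 4 (rule 161): 110000001100100
Gen 5 (rule 154): 101000011011010
Gen 6 (rule 165): 111011000100110
Gen 7 (rule 161): 010100010000000
Gen 8 (rule 154): 100010101000000
Gen 9 (rule 165): 101011111011111
Gen 10 (rule 161): 010101110101110
Gen 11 (rule 154): 100001100001101
Gen 12 (rule 165): 101100001100011
Gen 13 (rule 161): 010001100001000
Gen 14 (rule 154): 101011010010100

Answer: never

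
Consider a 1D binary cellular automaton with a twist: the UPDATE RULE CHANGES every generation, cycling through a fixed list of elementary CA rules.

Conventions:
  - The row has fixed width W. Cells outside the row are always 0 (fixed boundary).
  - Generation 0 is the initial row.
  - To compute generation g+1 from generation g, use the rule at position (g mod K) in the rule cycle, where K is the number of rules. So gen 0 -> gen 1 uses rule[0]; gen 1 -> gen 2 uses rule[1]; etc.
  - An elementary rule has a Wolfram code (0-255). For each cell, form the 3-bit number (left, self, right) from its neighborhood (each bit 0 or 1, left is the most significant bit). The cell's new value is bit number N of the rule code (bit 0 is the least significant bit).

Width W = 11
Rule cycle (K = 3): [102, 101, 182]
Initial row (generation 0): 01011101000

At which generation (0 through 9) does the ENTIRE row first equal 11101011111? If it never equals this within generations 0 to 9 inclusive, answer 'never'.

Gen 0: 01011101000
Gen 1 (rule 102): 11100111000
Gen 2 (rule 101): 00100001011
Gen 3 (rule 182): 01110011100
Gen 4 (rule 102): 10010100100
Gen 5 (rule 101): 10011100101
Gen 6 (rule 182): 11101011111
Gen 7 (rule 102): 00111100001
Gen 8 (rule 101): 10000101101
Gen 9 (rule 182): 11001110011

Answer: 6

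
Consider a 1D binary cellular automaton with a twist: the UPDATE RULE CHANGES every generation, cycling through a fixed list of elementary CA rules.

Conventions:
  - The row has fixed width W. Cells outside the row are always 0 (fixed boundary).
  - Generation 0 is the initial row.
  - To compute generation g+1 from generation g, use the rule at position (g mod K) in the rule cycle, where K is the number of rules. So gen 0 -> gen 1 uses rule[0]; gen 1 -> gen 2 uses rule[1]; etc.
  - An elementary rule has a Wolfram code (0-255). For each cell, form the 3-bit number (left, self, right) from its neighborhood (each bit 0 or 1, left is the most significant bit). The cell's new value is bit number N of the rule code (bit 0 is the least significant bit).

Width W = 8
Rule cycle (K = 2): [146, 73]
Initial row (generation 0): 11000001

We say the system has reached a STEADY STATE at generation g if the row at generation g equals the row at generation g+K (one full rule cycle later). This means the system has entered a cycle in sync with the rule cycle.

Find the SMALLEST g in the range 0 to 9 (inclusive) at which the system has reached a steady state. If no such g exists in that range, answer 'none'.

Gen 0: 11000001
Gen 1 (rule 146): 00100010
Gen 2 (rule 73): 10001000
Gen 3 (rule 146): 01010100
Gen 4 (rule 73): 00000001
Gen 5 (rule 146): 00000010
Gen 6 (rule 73): 11111000
Gen 7 (rule 146): 01110100
Gen 8 (rule 73): 01010001
Gen 9 (rule 146): 10001010
Gen 10 (rule 73): 00100000
Gen 11 (rule 146): 01010000

Answer: none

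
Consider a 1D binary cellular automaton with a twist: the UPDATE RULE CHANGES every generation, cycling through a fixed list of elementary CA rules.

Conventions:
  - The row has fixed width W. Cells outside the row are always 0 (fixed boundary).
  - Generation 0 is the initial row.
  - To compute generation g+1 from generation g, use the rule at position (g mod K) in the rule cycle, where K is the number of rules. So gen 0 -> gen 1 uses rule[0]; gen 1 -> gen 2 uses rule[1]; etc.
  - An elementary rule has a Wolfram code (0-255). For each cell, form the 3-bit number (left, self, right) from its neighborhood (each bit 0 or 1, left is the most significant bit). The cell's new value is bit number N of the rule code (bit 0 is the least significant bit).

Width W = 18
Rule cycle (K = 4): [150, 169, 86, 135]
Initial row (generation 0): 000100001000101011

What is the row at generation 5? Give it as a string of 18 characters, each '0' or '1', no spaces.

Answer: 101101101000111111

Derivation:
Gen 0: 000100001000101011
Gen 1 (rule 150): 001110011101101000
Gen 2 (rule 169): 101100011011010011
Gen 3 (rule 86): 100110101001011101
Gen 4 (rule 135): 101000101011001001
Gen 5 (rule 150): 101101101000111111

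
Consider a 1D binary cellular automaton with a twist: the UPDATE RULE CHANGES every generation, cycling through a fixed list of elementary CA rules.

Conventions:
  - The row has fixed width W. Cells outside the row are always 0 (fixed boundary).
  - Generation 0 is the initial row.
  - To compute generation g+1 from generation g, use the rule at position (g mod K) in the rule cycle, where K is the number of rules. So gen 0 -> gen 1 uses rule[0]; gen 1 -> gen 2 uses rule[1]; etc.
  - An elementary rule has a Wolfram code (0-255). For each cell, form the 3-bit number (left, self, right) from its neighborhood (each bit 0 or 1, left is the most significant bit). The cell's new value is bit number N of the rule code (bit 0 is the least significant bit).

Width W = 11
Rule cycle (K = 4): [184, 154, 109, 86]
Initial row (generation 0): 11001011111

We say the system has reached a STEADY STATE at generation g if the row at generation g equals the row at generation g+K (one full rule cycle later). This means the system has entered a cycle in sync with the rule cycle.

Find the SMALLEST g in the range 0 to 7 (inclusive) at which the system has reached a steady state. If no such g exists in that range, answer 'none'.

Answer: none

Derivation:
Gen 0: 11001011111
Gen 1 (rule 184): 10100111110
Gen 2 (rule 154): 00011111101
Gen 3 (rule 109): 11010000111
Gen 4 (rule 86): 01011001001
Gen 5 (rule 184): 00110100100
Gen 6 (rule 154): 01100011010
Gen 7 (rule 109): 01101011110
Gen 8 (rule 86): 10101000011
Gen 9 (rule 184): 01010100010
Gen 10 (rule 154): 10000010101
Gen 11 (rule 109): 10111011111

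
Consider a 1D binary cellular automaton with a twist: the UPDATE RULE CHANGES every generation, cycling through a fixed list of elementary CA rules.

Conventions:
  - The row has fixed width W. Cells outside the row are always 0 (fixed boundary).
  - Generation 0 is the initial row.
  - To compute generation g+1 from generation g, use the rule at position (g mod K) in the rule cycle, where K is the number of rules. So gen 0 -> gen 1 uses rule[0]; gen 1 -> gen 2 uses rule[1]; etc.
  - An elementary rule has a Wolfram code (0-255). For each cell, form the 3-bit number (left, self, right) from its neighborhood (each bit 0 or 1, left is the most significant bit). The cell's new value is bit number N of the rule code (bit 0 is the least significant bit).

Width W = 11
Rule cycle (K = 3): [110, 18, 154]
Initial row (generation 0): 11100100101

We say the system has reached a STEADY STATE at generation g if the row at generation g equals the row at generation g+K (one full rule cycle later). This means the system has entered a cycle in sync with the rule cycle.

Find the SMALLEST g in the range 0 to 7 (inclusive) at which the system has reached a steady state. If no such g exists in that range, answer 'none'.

Answer: 2

Derivation:
Gen 0: 11100100101
Gen 1 (rule 110): 10101101111
Gen 2 (rule 18): 00000000000
Gen 3 (rule 154): 00000000000
Gen 4 (rule 110): 00000000000
Gen 5 (rule 18): 00000000000
Gen 6 (rule 154): 00000000000
Gen 7 (rule 110): 00000000000
Gen 8 (rule 18): 00000000000
Gen 9 (rule 154): 00000000000
Gen 10 (rule 110): 00000000000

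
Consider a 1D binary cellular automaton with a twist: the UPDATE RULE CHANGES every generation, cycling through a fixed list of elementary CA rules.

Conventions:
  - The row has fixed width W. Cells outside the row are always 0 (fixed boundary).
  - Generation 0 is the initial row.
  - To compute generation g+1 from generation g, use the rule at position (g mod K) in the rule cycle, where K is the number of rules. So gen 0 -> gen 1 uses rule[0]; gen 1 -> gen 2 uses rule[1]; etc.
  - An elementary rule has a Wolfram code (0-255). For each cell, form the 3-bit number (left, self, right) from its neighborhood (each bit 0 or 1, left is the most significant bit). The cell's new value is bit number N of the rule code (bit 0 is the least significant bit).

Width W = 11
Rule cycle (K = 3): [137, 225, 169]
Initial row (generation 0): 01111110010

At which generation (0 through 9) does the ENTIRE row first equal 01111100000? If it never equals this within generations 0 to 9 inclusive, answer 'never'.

Gen 0: 01111110010
Gen 1 (rule 137): 01111100000
Gen 2 (rule 225): 00111101111
Gen 3 (rule 169): 10111011110
Gen 4 (rule 137): 00110011100
Gen 5 (rule 225): 10010001101
Gen 6 (rule 169): 00000101010
Gen 7 (rule 137): 11110000000
Gen 8 (rule 225): 01110111111
Gen 9 (rule 169): 01101111110

Answer: 1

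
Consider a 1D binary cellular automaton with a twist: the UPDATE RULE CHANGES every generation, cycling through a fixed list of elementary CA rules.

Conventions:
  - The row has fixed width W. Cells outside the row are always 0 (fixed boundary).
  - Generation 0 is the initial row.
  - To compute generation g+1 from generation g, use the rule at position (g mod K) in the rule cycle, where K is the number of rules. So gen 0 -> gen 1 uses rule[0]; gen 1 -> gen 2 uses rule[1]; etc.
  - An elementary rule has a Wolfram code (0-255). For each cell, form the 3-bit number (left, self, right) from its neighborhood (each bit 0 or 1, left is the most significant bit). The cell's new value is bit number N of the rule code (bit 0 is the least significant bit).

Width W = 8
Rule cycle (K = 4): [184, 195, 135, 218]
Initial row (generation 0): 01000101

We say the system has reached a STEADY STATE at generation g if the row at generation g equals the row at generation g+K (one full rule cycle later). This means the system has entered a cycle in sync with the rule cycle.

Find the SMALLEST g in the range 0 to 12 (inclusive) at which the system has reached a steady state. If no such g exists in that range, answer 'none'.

Answer: 12

Derivation:
Gen 0: 01000101
Gen 1 (rule 184): 00100010
Gen 2 (rule 195): 11001100
Gen 3 (rule 135): 00010001
Gen 4 (rule 218): 00101010
Gen 5 (rule 184): 00010101
Gen 6 (rule 195): 11100000
Gen 7 (rule 135): 01001111
Gen 8 (rule 218): 10111111
Gen 9 (rule 184): 01111110
Gen 10 (rule 195): 10111110
Gen 11 (rule 135): 10011100
Gen 12 (rule 218): 01111110
Gen 13 (rule 184): 01111101
Gen 14 (rule 195): 10111100
Gen 15 (rule 135): 10011001
Gen 16 (rule 218): 01111110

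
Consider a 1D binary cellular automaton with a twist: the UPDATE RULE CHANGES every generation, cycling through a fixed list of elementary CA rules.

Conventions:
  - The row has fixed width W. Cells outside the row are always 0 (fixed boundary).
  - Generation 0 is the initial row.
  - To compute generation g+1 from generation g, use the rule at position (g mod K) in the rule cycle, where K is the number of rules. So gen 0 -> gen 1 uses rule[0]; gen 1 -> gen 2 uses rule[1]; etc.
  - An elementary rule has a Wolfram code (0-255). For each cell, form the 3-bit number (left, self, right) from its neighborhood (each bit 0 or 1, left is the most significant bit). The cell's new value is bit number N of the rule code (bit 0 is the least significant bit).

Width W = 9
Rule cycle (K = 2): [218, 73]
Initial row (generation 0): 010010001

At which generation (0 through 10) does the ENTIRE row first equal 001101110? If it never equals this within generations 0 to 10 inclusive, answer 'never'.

Answer: never

Derivation:
Gen 0: 010010001
Gen 1 (rule 218): 101101010
Gen 2 (rule 73): 001100000
Gen 3 (rule 218): 011110000
Gen 4 (rule 73): 010010111
Gen 5 (rule 218): 101100111
Gen 6 (rule 73): 001100101
Gen 7 (rule 218): 011111000
Gen 8 (rule 73): 010001011
Gen 9 (rule 218): 101010011
Gen 10 (rule 73): 000000011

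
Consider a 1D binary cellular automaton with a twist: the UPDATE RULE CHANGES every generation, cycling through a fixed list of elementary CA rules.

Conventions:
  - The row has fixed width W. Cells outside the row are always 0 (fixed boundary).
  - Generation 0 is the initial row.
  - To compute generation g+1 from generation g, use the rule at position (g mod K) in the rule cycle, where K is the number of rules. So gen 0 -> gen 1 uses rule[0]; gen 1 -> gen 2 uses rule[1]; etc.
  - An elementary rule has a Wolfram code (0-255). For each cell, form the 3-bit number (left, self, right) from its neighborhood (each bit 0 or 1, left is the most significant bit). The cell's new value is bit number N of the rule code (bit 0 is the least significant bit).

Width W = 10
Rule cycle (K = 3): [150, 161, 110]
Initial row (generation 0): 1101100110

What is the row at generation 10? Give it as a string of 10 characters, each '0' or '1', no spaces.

Answer: 0011000001

Derivation:
Gen 0: 1101100110
Gen 1 (rule 150): 0000011001
Gen 2 (rule 161): 1111000000
Gen 3 (rule 110): 1001000000
Gen 4 (rule 150): 1111100000
Gen 5 (rule 161): 0111001111
Gen 6 (rule 110): 1101011001
Gen 7 (rule 150): 0001000111
Gen 8 (rule 161): 1100010010
Gen 9 (rule 110): 1100110110
Gen 10 (rule 150): 0011000001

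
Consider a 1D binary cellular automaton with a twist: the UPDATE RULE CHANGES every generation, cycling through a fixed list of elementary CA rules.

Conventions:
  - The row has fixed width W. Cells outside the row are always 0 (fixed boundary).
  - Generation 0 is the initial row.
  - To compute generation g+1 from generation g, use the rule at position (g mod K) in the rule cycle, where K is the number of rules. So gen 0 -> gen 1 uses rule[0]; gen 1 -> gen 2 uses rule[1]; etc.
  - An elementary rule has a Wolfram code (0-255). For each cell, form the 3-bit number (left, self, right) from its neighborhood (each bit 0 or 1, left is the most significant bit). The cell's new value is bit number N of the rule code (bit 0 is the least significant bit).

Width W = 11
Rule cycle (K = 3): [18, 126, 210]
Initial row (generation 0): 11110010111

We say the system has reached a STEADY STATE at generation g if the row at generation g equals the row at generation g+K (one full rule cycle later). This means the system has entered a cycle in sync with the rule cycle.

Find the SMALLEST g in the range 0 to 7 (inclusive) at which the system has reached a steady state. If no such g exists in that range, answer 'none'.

Answer: none

Derivation:
Gen 0: 11110010111
Gen 1 (rule 18): 00001100000
Gen 2 (rule 126): 00011110000
Gen 3 (rule 210): 00101111000
Gen 4 (rule 18): 01000000100
Gen 5 (rule 126): 11100001110
Gen 6 (rule 210): 01110010111
Gen 7 (rule 18): 10001100000
Gen 8 (rule 126): 11011110000
Gen 9 (rule 210): 01001111000
Gen 10 (rule 18): 10110000100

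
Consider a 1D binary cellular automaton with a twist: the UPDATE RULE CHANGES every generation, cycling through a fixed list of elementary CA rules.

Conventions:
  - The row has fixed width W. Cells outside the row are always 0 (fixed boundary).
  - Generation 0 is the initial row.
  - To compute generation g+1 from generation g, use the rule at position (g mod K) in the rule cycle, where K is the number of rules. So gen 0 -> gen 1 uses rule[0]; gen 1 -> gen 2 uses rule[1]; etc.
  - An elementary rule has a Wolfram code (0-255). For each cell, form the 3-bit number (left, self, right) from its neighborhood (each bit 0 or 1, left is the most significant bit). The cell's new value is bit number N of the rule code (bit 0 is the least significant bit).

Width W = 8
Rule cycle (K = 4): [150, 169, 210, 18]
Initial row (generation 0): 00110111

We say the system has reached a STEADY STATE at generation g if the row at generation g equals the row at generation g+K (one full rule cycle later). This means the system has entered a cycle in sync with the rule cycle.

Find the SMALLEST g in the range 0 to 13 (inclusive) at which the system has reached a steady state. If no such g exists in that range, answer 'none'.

Gen 0: 00110111
Gen 1 (rule 150): 01000010
Gen 2 (rule 169): 00011000
Gen 3 (rule 210): 00101100
Gen 4 (rule 18): 01000010
Gen 5 (rule 150): 11100111
Gen 6 (rule 169): 11000110
Gen 7 (rule 210): 01101011
Gen 8 (rule 18): 10000000
Gen 9 (rule 150): 11000000
Gen 10 (rule 169): 10011111
Gen 11 (rule 210): 01101111
Gen 12 (rule 18): 10000000
Gen 13 (rule 150): 11000000
Gen 14 (rule 169): 10011111
Gen 15 (rule 210): 01101111
Gen 16 (rule 18): 10000000
Gen 17 (rule 150): 11000000

Answer: 8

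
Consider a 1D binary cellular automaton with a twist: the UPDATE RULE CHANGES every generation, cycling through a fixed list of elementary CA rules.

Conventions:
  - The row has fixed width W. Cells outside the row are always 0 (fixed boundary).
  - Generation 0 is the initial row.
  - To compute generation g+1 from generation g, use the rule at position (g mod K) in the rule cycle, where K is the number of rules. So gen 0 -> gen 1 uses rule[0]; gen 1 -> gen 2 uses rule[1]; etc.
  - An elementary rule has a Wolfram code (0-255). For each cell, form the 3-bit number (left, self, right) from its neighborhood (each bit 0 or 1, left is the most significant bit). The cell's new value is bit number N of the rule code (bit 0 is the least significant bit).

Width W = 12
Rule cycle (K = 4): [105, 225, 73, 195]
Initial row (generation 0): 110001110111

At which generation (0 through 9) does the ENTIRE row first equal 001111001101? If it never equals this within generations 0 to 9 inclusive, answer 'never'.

Gen 0: 110001110111
Gen 1 (rule 105): 110101011101
Gen 2 (rule 225): 011010101110
Gen 3 (rule 73): 011000001010
Gen 4 (rule 195): 101011110000
Gen 5 (rule 105): 010110010111
Gen 6 (rule 225): 001010001011
Gen 7 (rule 73): 100000100011
Gen 8 (rule 195): 001111001101
Gen 9 (rule 105): 101001001110

Answer: 8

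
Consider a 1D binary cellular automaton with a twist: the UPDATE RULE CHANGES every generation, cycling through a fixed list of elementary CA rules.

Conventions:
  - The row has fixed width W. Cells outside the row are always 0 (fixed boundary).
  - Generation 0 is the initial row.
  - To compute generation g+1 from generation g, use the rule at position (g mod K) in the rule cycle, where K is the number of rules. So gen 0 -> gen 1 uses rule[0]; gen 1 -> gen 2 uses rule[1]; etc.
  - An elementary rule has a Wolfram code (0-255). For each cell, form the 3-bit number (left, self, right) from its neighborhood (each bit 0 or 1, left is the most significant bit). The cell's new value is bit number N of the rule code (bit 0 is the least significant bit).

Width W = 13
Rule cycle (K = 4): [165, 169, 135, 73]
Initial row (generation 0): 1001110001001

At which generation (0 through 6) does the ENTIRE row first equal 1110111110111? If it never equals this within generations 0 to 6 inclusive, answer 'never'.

Answer: 3

Derivation:
Gen 0: 1001110001001
Gen 1 (rule 165): 1000100101001
Gen 2 (rule 169): 0010000010000
Gen 3 (rule 135): 1110111110111
Gen 4 (rule 73): 1010100010101
Gen 5 (rule 165): 1111101011111
Gen 6 (rule 169): 1111010111110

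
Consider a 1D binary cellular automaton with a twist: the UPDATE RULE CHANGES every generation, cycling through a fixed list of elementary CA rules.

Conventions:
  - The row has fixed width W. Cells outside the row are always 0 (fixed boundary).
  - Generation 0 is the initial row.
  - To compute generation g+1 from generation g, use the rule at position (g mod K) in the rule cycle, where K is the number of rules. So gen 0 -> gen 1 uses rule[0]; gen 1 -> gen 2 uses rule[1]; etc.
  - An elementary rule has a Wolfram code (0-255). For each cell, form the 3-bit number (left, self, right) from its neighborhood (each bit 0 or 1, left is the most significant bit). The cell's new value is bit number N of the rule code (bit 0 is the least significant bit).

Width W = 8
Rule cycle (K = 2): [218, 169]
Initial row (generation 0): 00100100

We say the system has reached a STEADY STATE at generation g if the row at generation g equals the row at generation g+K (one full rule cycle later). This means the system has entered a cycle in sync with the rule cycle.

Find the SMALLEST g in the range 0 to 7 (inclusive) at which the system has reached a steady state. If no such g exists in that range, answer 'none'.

Answer: 7

Derivation:
Gen 0: 00100100
Gen 1 (rule 218): 01011010
Gen 2 (rule 169): 00110100
Gen 3 (rule 218): 01110010
Gen 4 (rule 169): 01100000
Gen 5 (rule 218): 11110000
Gen 6 (rule 169): 11100111
Gen 7 (rule 218): 11111111
Gen 8 (rule 169): 11111110
Gen 9 (rule 218): 11111111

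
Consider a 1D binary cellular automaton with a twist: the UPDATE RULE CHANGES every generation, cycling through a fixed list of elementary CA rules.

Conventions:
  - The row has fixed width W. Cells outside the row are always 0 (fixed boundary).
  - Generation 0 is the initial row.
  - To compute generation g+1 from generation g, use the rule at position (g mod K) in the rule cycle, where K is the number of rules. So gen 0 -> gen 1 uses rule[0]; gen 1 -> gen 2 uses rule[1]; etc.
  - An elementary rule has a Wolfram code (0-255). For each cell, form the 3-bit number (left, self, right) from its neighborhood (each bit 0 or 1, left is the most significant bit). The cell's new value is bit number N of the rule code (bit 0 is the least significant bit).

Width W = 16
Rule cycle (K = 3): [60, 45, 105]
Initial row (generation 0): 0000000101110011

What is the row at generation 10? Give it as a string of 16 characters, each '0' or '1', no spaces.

Gen 0: 0000000101110011
Gen 1 (rule 60): 0000000111001010
Gen 2 (rule 45): 1111110100001110
Gen 3 (rule 105): 1000011001101010
Gen 4 (rule 60): 1100010101011111
Gen 5 (rule 45): 1001011111110000
Gen 6 (rule 105): 0000110000010111
Gen 7 (rule 60): 0000101000011100
Gen 8 (rule 45): 1110111011010001
Gen 9 (rule 105): 1011101111100100
Gen 10 (rule 60): 1110011000010110

Answer: 1110011000010110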